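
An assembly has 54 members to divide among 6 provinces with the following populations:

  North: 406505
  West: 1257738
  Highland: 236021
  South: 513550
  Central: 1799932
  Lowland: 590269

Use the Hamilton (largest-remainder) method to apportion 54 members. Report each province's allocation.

North: 4, West: 14, Highland: 3, South: 6, Central: 20, Lowland: 7

The standard divisor is 4804015/54 ≈ 88963.241.
Standard quotas: North 4.5694, West 14.1377, Highland 2.6530, South 5.7726, Central 20.2323, Lowland 6.6350.
Lower quotas: North 4, West 14, Highland 2, South 5, Central 20, Lowland 6 (sum 51, leaving 3 seats).
Remainders in descending order: South 0.7726, Highland 0.6530, Lowland 0.6350, North 0.5694, Central 0.2323, West 0.1377.
Largest remainders: South, Highland, Lowland receive the extra seats.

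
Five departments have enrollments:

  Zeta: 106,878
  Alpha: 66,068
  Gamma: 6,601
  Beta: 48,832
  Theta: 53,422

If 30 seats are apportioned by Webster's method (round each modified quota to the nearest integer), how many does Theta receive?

Standard divisor 281801/30 ≈ 9393.367; standard quotas: Zeta 11.378, Alpha 7.033, Gamma 0.703, Beta 5.199, Theta 5.687.
Rounding to the nearest integer gives Zeta 11, Alpha 7, Gamma 1, Beta 5, Theta 6 — total 30, matching the house size, so no adjustment is needed.
Theta receives 6.

6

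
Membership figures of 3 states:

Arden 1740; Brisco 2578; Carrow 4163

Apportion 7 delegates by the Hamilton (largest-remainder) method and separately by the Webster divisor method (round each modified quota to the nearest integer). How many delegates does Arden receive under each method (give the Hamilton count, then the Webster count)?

2 and 1

Hamilton: Arden 2, Brisco 2, Carrow 3.
Webster: Arden 1, Brisco 2, Carrow 4.
Arden gets 2 under Hamilton and 1 under Webster.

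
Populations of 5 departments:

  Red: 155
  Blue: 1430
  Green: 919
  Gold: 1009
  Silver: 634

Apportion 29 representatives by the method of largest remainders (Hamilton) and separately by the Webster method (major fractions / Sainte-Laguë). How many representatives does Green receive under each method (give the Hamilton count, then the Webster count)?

Hamilton: Red 1, Blue 10, Green 6, Gold 7, Silver 5.
Webster: Red 1, Blue 10, Green 7, Gold 7, Silver 4.
Green gets 6 under Hamilton and 7 under Webster.

6 and 7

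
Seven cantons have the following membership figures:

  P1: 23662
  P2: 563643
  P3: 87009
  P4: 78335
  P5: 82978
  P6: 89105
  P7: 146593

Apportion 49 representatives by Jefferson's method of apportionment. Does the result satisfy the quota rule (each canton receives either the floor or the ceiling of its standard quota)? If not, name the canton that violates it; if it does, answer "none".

P2

Standard quotas: P1 1.082, P2 25.780, P3 3.980, P4 3.583, P5 3.795, P6 4.075, P7 6.705.
Jefferson allocation: P1 1, P2 27, P3 4, P4 3, P5 3, P6 4, P7 7.
P2 has quota 25.780 (lower 25, upper 26) but receives 27 — outside the quota interval.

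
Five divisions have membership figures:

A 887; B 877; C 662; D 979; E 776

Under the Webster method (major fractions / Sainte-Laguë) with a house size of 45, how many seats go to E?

Standard divisor 4181/45 ≈ 92.911; standard quotas: A 9.547, B 9.439, C 7.125, D 10.537, E 8.352.
Rounding to the nearest integer gives A 10, B 9, C 7, D 11, E 8 — total 45, matching the house size, so no adjustment is needed.
E receives 8.

8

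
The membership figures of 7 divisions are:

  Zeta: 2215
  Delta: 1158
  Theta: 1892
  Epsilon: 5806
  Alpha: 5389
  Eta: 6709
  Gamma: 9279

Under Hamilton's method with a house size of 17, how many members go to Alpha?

3

Total 32448; standard divisor 32448/17 ≈ 1908.706.
Standard quotas: Zeta 1.1605, Delta 0.6067, Theta 0.9912, Epsilon 3.0419, Alpha 2.8234, Eta 3.5149, Gamma 4.8614.
Lower quotas: Zeta 1, Delta 0, Theta 0, Epsilon 3, Alpha 2, Eta 3, Gamma 4 (sum 13, leaving 4 seats).
Remainders in descending order: Theta 0.9912, Gamma 0.8614, Alpha 0.8234, Delta 0.6067, Eta 0.5149, Zeta 0.1605, Epsilon 0.0419.
The surplus seats go to Theta, Gamma, Alpha, Delta.
Alpha receives 3.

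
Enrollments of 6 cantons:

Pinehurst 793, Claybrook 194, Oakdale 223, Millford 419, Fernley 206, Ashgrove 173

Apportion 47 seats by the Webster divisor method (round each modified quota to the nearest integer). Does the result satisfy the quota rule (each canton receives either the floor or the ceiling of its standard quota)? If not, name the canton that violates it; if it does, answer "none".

none

Standard quotas: Pinehurst 18.561, Claybrook 4.541, Oakdale 5.220, Millford 9.807, Fernley 4.822, Ashgrove 4.049.
Webster allocation: Pinehurst 18, Claybrook 5, Oakdale 5, Millford 10, Fernley 5, Ashgrove 4.
Every allocation lies between the lower and upper quota.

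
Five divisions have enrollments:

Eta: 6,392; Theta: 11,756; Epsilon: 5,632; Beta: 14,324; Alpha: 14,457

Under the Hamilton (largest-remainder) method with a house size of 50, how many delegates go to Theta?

Total 52561; standard divisor 52561/50 ≈ 1051.22.
Standard quotas: Eta 6.0806, Theta 11.1832, Epsilon 5.3576, Beta 13.6261, Alpha 13.7526.
Lower quotas: Eta 6, Theta 11, Epsilon 5, Beta 13, Alpha 13 (sum 48, leaving 2 seats).
Remainders in descending order: Alpha 0.7526, Beta 0.6261, Epsilon 0.3576, Theta 0.1832, Eta 0.0806.
The surplus seats go to Alpha, Beta.
Theta receives 11.

11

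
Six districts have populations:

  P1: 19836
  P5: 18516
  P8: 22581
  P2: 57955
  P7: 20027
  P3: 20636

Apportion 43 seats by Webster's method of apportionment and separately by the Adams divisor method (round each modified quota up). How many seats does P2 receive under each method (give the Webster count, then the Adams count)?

Webster: P1 5, P5 5, P8 6, P2 16, P7 5, P3 6.
Adams: P1 5, P5 5, P8 6, P2 15, P7 6, P3 6.
P2 gets 16 under Webster and 15 under Adams.

16 and 15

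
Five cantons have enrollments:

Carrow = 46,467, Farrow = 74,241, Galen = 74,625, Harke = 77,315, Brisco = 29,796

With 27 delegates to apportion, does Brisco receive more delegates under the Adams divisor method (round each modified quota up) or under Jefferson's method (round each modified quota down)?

Adams

Adams: Carrow 4, Farrow 6, Galen 7, Harke 7, Brisco 3.
Jefferson: Carrow 4, Farrow 7, Galen 7, Harke 7, Brisco 2.
Brisco gets 3 under Adams and 2 under Jefferson.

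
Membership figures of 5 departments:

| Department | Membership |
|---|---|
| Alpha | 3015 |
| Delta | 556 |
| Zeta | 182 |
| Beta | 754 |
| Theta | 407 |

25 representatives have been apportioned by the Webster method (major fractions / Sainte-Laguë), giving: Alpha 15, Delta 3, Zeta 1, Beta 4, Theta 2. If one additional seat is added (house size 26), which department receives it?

Alpha

Priority for the next seat is population ÷ (current seats + 0.5).
Priorities: Alpha 194.516, Delta 158.857, Zeta 121.333, Beta 167.556, Theta 162.800.
Highest priority: Alpha.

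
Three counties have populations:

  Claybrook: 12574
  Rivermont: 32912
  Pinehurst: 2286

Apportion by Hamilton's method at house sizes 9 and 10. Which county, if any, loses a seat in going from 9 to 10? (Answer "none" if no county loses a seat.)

Pinehurst

At 9 seats: Claybrook 2, Rivermont 6, Pinehurst 1.
At 10 seats: Claybrook 3, Rivermont 7, Pinehurst 0.
Pinehurst drops from 1 to 0.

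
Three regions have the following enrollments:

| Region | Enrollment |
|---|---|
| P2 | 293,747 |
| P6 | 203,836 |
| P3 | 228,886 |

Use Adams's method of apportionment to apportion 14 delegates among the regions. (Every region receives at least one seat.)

P2 6; P6 4; P3 4

Standard divisor 726469/14 ≈ 51890.643; standard quotas: P2 5.661, P6 3.928, P3 4.411.
Rounding up gives 6, 4, 5 = 15 seats, so the divisor must be adjusted.
With modified divisor 58000: modified quotas P2 5.065, P6 3.514, P3 3.946.
Rounding up: P2 6, P6 4, P3 4 (total 14).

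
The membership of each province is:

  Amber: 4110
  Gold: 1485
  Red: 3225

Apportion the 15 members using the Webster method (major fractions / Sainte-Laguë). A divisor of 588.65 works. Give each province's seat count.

With modified divisor 588.65: modified quotas Amber 6.982, Gold 2.523, Red 5.479.
Rounding to the nearest integer: Amber 7, Gold 3, Red 5 (total 15).

Amber 7, Gold 3, Red 5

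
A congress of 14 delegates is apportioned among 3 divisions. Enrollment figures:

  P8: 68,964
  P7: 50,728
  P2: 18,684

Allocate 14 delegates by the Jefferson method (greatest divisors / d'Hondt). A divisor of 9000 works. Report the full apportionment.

With modified divisor 9000: modified quotas P8 7.663, P7 5.636, P2 2.076.
Rounding down: P8 7, P7 5, P2 2 (total 14).

P8: 7, P7: 5, P2: 2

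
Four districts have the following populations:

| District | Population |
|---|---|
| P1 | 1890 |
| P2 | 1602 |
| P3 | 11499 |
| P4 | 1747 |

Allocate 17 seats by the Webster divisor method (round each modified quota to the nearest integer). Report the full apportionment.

P1 2, P2 2, P3 11, P4 2

Standard divisor 16738/17 ≈ 984.588; standard quotas: P1 1.920, P2 1.627, P3 11.679, P4 1.774.
Rounding to the nearest integer gives 2, 2, 12, 2 = 18 seats, so the divisor must be adjusted.
With modified divisor 1030: modified quotas P1 1.835, P2 1.555, P3 11.164, P4 1.696.
Rounding to the nearest integer: P1 2, P2 2, P3 11, P4 2 (total 17).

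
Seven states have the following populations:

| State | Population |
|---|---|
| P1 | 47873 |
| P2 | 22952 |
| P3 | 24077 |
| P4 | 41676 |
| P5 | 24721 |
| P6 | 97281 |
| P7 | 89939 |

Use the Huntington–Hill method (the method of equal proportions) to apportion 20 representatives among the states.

P1: 3, P2: 1, P3: 1, P4: 2, P5: 2, P6: 6, P7: 5

With divisor 17253: modified quotas P1 2.775, P2 1.330, P3 1.396, P4 2.416, P5 1.433, P6 5.638, P7 5.213.
Geometric-mean thresholds: P1 √(2·3)=2.449, P2 √(1·2)=1.414, P3 √(1·2)=1.414, P4 √(2·3)=2.449, P5 √(1·2)=1.414, P6 √(5·6)=5.477, P7 √(5·6)=5.477.
Each quota rounded against its threshold gives P1 3, P2 1, P3 1, P4 2, P5 2, P6 6, P7 5 (total 20).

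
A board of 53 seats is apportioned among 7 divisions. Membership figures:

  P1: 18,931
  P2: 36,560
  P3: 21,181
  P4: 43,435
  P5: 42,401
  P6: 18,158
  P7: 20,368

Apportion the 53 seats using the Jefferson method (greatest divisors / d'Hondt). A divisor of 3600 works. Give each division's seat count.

With modified divisor 3600: modified quotas P1 5.259, P2 10.156, P3 5.884, P4 12.065, P5 11.778, P6 5.044, P7 5.658.
Rounding down: P1 5, P2 10, P3 5, P4 12, P5 11, P6 5, P7 5 (total 53).

P1: 5; P2: 10; P3: 5; P4: 12; P5: 11; P6: 5; P7: 5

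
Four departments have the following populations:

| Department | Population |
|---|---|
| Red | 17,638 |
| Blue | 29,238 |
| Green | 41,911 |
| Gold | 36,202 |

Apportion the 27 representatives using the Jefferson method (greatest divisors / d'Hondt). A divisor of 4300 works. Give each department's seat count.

Red: 4; Blue: 6; Green: 9; Gold: 8

With modified divisor 4300: modified quotas Red 4.102, Blue 6.800, Green 9.747, Gold 8.419.
Rounding down: Red 4, Blue 6, Green 9, Gold 8 (total 27).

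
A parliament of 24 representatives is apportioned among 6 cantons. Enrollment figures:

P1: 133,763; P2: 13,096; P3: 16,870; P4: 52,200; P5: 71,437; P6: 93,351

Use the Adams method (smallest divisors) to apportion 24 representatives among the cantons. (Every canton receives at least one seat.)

P1 8; P2 1; P3 1; P4 3; P5 5; P6 6

Standard divisor 380717/24 ≈ 15863.208; standard quotas: P1 8.432, P2 0.826, P3 1.063, P4 3.291, P5 4.503, P6 5.885.
Rounding up gives 9, 1, 2, 4, 5, 6 = 27 seats, so the divisor must be adjusted.
With modified divisor 17600: modified quotas P1 7.600, P2 0.744, P3 0.959, P4 2.966, P5 4.059, P6 5.304.
Rounding up: P1 8, P2 1, P3 1, P4 3, P5 5, P6 6 (total 24).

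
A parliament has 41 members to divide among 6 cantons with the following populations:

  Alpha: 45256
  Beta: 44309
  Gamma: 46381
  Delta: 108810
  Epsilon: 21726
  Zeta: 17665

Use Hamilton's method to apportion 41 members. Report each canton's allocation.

Total 284147; standard divisor 284147/41 ≈ 6930.415.
Standard quotas: Alpha 6.5301, Beta 6.3934, Gamma 6.6924, Delta 15.7004, Epsilon 3.1349, Zeta 2.5489.
Lower quotas: Alpha 6, Beta 6, Gamma 6, Delta 15, Epsilon 3, Zeta 2 (sum 38, leaving 3 seats).
Remainders in descending order: Delta 0.7004, Gamma 0.6924, Zeta 0.5489, Alpha 0.5301, Beta 0.3934, Epsilon 0.1349.
The surplus seats go to Delta, Gamma, Zeta.

Alpha=6; Beta=6; Gamma=7; Delta=16; Epsilon=3; Zeta=3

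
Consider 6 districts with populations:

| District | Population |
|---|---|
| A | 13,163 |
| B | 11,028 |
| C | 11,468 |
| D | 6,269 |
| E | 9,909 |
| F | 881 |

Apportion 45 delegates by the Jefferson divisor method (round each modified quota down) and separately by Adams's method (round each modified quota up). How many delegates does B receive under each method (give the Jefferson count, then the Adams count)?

10 and 9

Jefferson: A 11, B 10, C 10, D 5, E 9, F 0.
Adams: A 11, B 9, C 10, D 6, E 8, F 1.
B gets 10 under Jefferson and 9 under Adams.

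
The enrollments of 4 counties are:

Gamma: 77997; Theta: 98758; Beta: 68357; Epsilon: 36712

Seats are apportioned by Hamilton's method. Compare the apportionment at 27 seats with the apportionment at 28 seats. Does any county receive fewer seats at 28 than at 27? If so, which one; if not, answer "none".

At 27 seats: Gamma 7, Theta 9, Beta 7, Epsilon 4.
At 28 seats: Gamma 8, Theta 10, Beta 7, Epsilon 3.
Epsilon drops from 4 to 3.

Epsilon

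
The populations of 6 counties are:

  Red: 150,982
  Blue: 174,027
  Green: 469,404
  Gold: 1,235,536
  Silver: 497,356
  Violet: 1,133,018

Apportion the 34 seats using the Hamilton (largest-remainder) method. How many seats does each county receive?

Red 1, Blue 2, Green 4, Gold 11, Silver 5, Violet 11

Standard divisor: 3660323 ÷ 34 ≈ 107656.559.
Standard quotas: Red 1.4024, Blue 1.6165, Green 4.3602, Gold 11.4766, Silver 4.6198, Violet 10.5244.
Lower quotas: Red 1, Blue 1, Green 4, Gold 11, Silver 4, Violet 10 (sum 31, leaving 3 seats).
Remainders in descending order: Silver 0.6198, Blue 0.6165, Violet 0.5244, Gold 0.4766, Red 0.4024, Green 0.3602.
The surplus seats go to Silver, Blue, Violet.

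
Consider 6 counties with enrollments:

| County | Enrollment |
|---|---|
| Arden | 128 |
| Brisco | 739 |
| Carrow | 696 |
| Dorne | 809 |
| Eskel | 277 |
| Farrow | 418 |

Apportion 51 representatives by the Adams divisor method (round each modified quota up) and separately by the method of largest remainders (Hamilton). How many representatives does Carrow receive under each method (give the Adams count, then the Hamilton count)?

Adams: Arden 3, Brisco 12, Carrow 11, Dorne 13, Eskel 5, Farrow 7.
Hamilton: Arden 2, Brisco 12, Carrow 12, Dorne 13, Eskel 5, Farrow 7.
Carrow gets 11 under Adams and 12 under Hamilton.

11 and 12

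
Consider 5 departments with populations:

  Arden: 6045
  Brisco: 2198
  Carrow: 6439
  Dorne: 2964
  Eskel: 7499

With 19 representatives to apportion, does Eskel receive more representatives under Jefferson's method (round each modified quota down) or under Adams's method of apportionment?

Jefferson

Jefferson: Arden 5, Brisco 1, Carrow 5, Dorne 2, Eskel 6.
Adams: Arden 5, Brisco 2, Carrow 5, Dorne 2, Eskel 5.
Eskel gets 6 under Jefferson and 5 under Adams.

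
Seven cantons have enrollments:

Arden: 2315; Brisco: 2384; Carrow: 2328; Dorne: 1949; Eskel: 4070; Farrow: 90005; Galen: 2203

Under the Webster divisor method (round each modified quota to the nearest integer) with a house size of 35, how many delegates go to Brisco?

Standard divisor 105254/35 ≈ 3007.257; standard quotas: Arden 0.770, Brisco 0.793, Carrow 0.774, Dorne 0.648, Eskel 1.353, Farrow 29.929, Galen 0.733.
Rounding to the nearest integer gives 1, 1, 1, 1, 1, 30, 1 = 36 seats, so the divisor must be adjusted.
With modified divisor 3100: modified quotas Arden 0.747, Brisco 0.769, Carrow 0.751, Dorne 0.629, Eskel 1.313, Farrow 29.034, Galen 0.711.
Rounding to the nearest integer: Arden 1, Brisco 1, Carrow 1, Dorne 1, Eskel 1, Farrow 29, Galen 1 (total 35).
Brisco receives 1.

1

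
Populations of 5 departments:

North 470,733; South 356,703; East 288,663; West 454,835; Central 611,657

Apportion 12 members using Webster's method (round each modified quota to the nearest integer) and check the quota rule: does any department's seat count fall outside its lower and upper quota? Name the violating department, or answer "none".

Standard quotas: North 2.588, South 1.961, East 1.587, West 2.501, Central 3.363.
Webster allocation: North 3, South 2, East 2, West 2, Central 3.
Every allocation lies between the lower and upper quota.

none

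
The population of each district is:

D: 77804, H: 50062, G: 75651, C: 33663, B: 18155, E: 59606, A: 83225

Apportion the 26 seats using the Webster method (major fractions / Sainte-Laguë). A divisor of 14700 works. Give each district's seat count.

With modified divisor 14700: modified quotas D 5.293, H 3.406, G 5.146, C 2.290, B 1.235, E 4.055, A 5.662.
Rounding to the nearest integer: D 5, H 3, G 5, C 2, B 1, E 4, A 6 (total 26).

D 5; H 3; G 5; C 2; B 1; E 4; A 6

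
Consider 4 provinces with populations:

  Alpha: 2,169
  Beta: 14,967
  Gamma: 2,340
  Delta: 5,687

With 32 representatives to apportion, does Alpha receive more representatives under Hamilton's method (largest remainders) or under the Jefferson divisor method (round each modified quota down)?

Hamilton

Hamilton: Alpha 3, Beta 19, Gamma 3, Delta 7.
Jefferson: Alpha 2, Beta 20, Gamma 3, Delta 7.
Alpha gets 3 under Hamilton and 2 under Jefferson.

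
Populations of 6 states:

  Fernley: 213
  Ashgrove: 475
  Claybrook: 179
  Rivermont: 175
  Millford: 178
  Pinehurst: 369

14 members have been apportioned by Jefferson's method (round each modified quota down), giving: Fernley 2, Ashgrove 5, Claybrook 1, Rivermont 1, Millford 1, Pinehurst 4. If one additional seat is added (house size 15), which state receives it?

Claybrook

Priority for the next seat is population ÷ (current seats + 1).
Priorities: Fernley 71.000, Ashgrove 79.167, Claybrook 89.500, Rivermont 87.500, Millford 89.000, Pinehurst 73.800.
Highest priority: Claybrook.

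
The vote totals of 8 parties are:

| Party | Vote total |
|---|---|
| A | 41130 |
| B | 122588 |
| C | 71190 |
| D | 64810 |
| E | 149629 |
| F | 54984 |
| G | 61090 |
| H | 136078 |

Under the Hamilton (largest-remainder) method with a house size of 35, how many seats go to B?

6

Total 701499; standard divisor 701499/35 ≈ 20042.829.
Standard quotas: A 2.0521, B 6.1163, C 3.5519, D 3.2336, E 7.4655, F 2.7433, G 3.0480, H 6.7894.
Lower quotas: A 2, B 6, C 3, D 3, E 7, F 2, G 3, H 6 (sum 32, leaving 3 seats).
Remainders in descending order: H 0.7894, F 0.7433, C 0.5519, E 0.4655, D 0.2336, B 0.1163, A 0.0521, G 0.0480.
Largest remainders: H, F, C receive the extra seats.
B receives 6.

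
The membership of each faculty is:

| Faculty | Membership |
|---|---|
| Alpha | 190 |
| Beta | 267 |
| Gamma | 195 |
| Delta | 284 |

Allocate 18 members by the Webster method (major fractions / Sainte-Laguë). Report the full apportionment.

Alpha: 4, Beta: 5, Gamma: 4, Delta: 5

Standard divisor 936/18 ≈ 52; standard quotas: Alpha 3.654, Beta 5.135, Gamma 3.750, Delta 5.462.
Rounding to the nearest integer gives Alpha 4, Beta 5, Gamma 4, Delta 5 — total 18, matching the house size, so no adjustment is needed.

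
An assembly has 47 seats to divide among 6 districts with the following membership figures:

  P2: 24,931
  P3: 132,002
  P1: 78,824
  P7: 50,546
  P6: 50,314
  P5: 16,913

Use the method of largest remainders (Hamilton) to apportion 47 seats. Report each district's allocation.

P2 3, P3 18, P1 10, P7 7, P6 7, P5 2

Total 353530; standard divisor 353530/47 ≈ 7521.915.
Standard quotas: P2 3.3144, P3 17.5490, P1 10.4792, P7 6.7198, P6 6.6890, P5 2.2485.
Lower quotas: P2 3, P3 17, P1 10, P7 6, P6 6, P5 2 (sum 44, leaving 3 seats).
Remainders in descending order: P7 0.7198, P6 0.6890, P3 0.5490, P1 0.4792, P2 0.3144, P5 0.2485.
The surplus seats go to P7, P6, P3.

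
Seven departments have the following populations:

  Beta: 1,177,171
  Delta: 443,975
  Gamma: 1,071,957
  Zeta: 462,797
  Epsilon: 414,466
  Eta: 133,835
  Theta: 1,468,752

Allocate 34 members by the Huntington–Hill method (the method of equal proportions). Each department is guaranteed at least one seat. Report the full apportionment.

Beta: 8, Delta: 3, Gamma: 7, Zeta: 3, Epsilon: 3, Eta: 1, Theta: 9

With divisor 156063: modified quotas Beta 7.543, Delta 2.845, Gamma 6.869, Zeta 2.965, Epsilon 2.656, Eta 0.858, Theta 9.411.
Geometric-mean thresholds: Beta √(7·8)=7.483, Delta √(2·3)=2.449, Gamma √(6·7)=6.481, Zeta √(2·3)=2.449, Epsilon √(2·3)=2.449, Eta (min 1), Theta √(9·10)=9.487.
Each quota rounded against its threshold gives Beta 8, Delta 3, Gamma 7, Zeta 3, Epsilon 3, Eta 1, Theta 9 (total 34).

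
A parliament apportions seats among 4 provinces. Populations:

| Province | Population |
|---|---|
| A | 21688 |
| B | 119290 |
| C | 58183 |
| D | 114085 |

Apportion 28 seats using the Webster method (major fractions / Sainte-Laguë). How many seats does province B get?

11

Standard divisor 313246/28 ≈ 11187.357; standard quotas: A 1.939, B 10.663, C 5.201, D 10.198.
Rounding to the nearest integer gives A 2, B 11, C 5, D 10 — total 28, matching the house size, so no adjustment is needed.
B receives 11.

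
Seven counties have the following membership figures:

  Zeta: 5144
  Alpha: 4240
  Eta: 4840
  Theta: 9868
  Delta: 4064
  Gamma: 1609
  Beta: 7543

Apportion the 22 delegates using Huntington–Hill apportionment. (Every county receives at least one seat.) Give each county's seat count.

Zeta 3, Alpha 3, Eta 3, Theta 6, Delta 2, Gamma 1, Beta 4

With divisor 1709: modified quotas Zeta 3.010, Alpha 2.481, Eta 2.832, Theta 5.774, Delta 2.378, Gamma 0.941, Beta 4.414.
Geometric-mean thresholds: Zeta √(3·4)=3.464, Alpha √(2·3)=2.449, Eta √(2·3)=2.449, Theta √(5·6)=5.477, Delta √(2·3)=2.449, Gamma (min 1), Beta √(4·5)=4.472.
Each quota rounded against its threshold gives Zeta 3, Alpha 3, Eta 3, Theta 6, Delta 2, Gamma 1, Beta 4 (total 22).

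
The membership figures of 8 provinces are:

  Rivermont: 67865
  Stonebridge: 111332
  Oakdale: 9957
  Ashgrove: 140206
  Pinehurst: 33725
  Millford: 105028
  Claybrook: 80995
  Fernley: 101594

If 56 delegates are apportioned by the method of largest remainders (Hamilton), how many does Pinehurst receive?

Total 650702; standard divisor 650702/56 ≈ 11619.679.
Standard quotas: Rivermont 5.8405, Stonebridge 9.5813, Oakdale 0.8569, Ashgrove 12.0663, Pinehurst 2.9024, Millford 9.0388, Claybrook 6.9705, Fernley 8.7433.
Lower quotas: Rivermont 5, Stonebridge 9, Oakdale 0, Ashgrove 12, Pinehurst 2, Millford 9, Claybrook 6, Fernley 8 (sum 51, leaving 5 seats).
Remainders in descending order: Claybrook 0.9705, Pinehurst 0.9024, Oakdale 0.8569, Rivermont 0.8405, Fernley 0.7433, Stonebridge 0.5813, Ashgrove 0.0663, Millford 0.0388.
The surplus seats go to Claybrook, Pinehurst, Oakdale, Rivermont, Fernley.
Pinehurst receives 3.

3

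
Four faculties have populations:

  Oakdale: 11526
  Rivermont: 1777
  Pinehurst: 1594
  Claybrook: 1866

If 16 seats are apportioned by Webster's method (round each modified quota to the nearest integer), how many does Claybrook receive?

2

Standard divisor 16763/16 ≈ 1047.688; standard quotas: Oakdale 11.001, Rivermont 1.696, Pinehurst 1.521, Claybrook 1.781.
Rounding to the nearest integer gives 11, 2, 2, 2 = 17 seats, so the divisor must be adjusted.
With modified divisor 1080: modified quotas Oakdale 10.672, Rivermont 1.645, Pinehurst 1.476, Claybrook 1.728.
Rounding to the nearest integer: Oakdale 11, Rivermont 2, Pinehurst 1, Claybrook 2 (total 16).
Claybrook receives 2.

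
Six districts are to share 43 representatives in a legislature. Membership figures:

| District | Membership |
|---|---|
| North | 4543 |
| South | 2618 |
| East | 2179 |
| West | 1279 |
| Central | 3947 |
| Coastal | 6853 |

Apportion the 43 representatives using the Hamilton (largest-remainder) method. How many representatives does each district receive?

Standard divisor: 21419 ÷ 43 ≈ 498.116.
Standard quotas: North 9.1204, South 5.2558, East 4.3745, West 2.5677, Central 7.9239, Coastal 13.7578.
Lower quotas: North 9, South 5, East 4, West 2, Central 7, Coastal 13 (sum 40, leaving 3 seats).
Remainders in descending order: Central 0.9239, Coastal 0.7578, West 0.5677, East 0.3745, South 0.2558, North 0.1204.
The surplus seats go to Central, Coastal, West.

North=9, South=5, East=4, West=3, Central=8, Coastal=14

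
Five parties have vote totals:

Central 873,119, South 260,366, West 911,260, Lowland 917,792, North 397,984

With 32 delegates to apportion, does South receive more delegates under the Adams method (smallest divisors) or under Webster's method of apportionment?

Adams

Adams: Central 8, South 3, West 8, Lowland 9, North 4.
Webster: Central 8, South 2, West 9, Lowland 9, North 4.
South gets 3 under Adams and 2 under Webster.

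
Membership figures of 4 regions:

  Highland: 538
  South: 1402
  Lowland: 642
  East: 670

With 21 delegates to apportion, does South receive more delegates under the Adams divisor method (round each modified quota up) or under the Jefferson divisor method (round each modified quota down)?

Adams: Highland 4, South 9, Lowland 4, East 4.
Jefferson: Highland 3, South 10, Lowland 4, East 4.
South gets 9 under Adams and 10 under Jefferson.

Jefferson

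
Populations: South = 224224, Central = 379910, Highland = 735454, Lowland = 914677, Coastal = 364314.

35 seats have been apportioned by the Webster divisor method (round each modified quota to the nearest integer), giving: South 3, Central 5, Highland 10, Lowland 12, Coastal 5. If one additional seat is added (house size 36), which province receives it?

Priority for the next seat is population ÷ (current seats + 0.5).
Priorities: South 64064.000, Central 69074.545, Highland 70043.238, Lowland 73174.160, Coastal 66238.909.
Highest priority: Lowland.

Lowland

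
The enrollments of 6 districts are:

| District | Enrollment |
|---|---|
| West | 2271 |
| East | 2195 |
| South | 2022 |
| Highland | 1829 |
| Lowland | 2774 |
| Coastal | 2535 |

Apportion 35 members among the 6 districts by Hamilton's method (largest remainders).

West: 6; East: 6; South: 5; Highland: 5; Lowland: 7; Coastal: 6

Standard divisor: 13626 ÷ 35 ≈ 389.314.
Standard quotas: West 5.833, East 5.638, South 5.194, Highland 4.698, Lowland 7.125, Coastal 6.511.
Lower quotas: West 5, East 5, South 5, Highland 4, Lowland 7, Coastal 6 (sum 32, leaving 3 seats).
Remainders in descending order: West 0.833, Highland 0.698, East 0.638, Coastal 0.511, South 0.194, Lowland 0.125.
The surplus seats go to West, Highland, East.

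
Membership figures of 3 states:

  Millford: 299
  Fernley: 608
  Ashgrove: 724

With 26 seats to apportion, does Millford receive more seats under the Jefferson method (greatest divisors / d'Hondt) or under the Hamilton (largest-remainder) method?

Jefferson: Millford 4, Fernley 10, Ashgrove 12.
Hamilton: Millford 5, Fernley 10, Ashgrove 11.
Millford gets 4 under Jefferson and 5 under Hamilton.

Hamilton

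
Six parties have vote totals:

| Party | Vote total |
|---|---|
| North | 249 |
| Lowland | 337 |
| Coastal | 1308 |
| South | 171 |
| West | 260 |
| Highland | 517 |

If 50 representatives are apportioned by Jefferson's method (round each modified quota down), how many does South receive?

3

Standard divisor 2842/50 ≈ 56.84; standard quotas: North 4.381, Lowland 5.929, Coastal 23.012, South 3.008, West 4.574, Highland 9.096.
Rounding down gives 4, 5, 23, 3, 4, 9 = 48 seats, so the divisor must be adjusted.
With modified divisor 53: modified quotas North 4.698, Lowland 6.358, Coastal 24.679, South 3.226, West 4.906, Highland 9.755.
Rounding down: North 4, Lowland 6, Coastal 24, South 3, West 4, Highland 9 (total 50).
South receives 3.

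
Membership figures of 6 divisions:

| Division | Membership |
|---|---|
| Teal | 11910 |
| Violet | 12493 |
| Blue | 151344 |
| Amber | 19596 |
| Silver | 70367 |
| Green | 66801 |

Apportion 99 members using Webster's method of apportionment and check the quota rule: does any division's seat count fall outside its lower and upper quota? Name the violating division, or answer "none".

Standard quotas: Teal 3.546, Violet 3.720, Blue 45.060, Amber 5.834, Silver 20.951, Green 19.889.
Webster allocation: Teal 4, Violet 4, Blue 44, Amber 6, Silver 21, Green 20.
Blue has quota 45.060 (lower 45, upper 46) but receives 44 — outside the quota interval.

Blue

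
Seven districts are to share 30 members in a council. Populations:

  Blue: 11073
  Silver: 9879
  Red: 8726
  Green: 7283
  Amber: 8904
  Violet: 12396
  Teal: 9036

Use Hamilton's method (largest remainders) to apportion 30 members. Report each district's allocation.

The standard divisor is 67297/30 ≈ 2243.233.
Standard quotas: Blue 4.9362, Silver 4.4039, Red 3.8899, Green 3.2467, Amber 3.9693, Violet 5.5260, Teal 4.0281.
Lower quotas: Blue 4, Silver 4, Red 3, Green 3, Amber 3, Violet 5, Teal 4 (sum 26, leaving 4 seats).
Remainders in descending order: Amber 0.9693, Blue 0.9362, Red 0.8899, Violet 0.5260, Silver 0.4039, Green 0.2467, Teal 0.0281.
Largest remainders: Amber, Blue, Red, Violet receive the extra seats.

Blue: 5, Silver: 4, Red: 4, Green: 3, Amber: 4, Violet: 6, Teal: 4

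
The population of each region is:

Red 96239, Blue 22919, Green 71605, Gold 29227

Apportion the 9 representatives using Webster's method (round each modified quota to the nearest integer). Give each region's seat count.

Red=4; Blue=1; Green=3; Gold=1

Standard divisor 219990/9 ≈ 24443.333; standard quotas: Red 3.937, Blue 0.938, Green 2.929, Gold 1.196.
Rounding to the nearest integer gives Red 4, Blue 1, Green 3, Gold 1 — total 9, matching the house size, so no adjustment is needed.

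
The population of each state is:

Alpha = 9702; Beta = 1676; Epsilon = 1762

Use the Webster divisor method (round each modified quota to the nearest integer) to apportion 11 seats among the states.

Alpha=8; Beta=1; Epsilon=2

Standard divisor 13140/11 ≈ 1194.545; standard quotas: Alpha 8.122, Beta 1.403, Epsilon 1.475.
Rounding to the nearest integer gives 8, 1, 1 = 10 seats, so the divisor must be adjusted.
With modified divisor 1158: modified quotas Alpha 8.378, Beta 1.447, Epsilon 1.522.
Rounding to the nearest integer: Alpha 8, Beta 1, Epsilon 2 (total 11).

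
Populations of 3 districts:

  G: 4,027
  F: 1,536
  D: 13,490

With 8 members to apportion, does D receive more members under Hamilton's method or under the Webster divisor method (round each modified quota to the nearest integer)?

Hamilton: G 2, F 0, D 6.
Webster: G 2, F 1, D 5.
D gets 6 under Hamilton and 5 under Webster.

Hamilton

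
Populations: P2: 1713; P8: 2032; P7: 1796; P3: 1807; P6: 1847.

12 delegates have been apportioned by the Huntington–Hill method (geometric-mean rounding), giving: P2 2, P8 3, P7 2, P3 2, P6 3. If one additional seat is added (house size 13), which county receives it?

P3

Priority for the next seat is population ÷ (√(s·(s+1))).
Priorities: P2 699.329, P8 586.588, P7 733.214, P3 737.705, P6 533.183.
Highest priority: P3.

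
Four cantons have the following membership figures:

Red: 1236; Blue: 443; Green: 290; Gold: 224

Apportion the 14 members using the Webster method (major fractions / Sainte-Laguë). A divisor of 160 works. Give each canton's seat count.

Red=8; Blue=3; Green=2; Gold=1

With modified divisor 160: modified quotas Red 7.725, Blue 2.769, Green 1.812, Gold 1.400.
Rounding to the nearest integer: Red 8, Blue 3, Green 2, Gold 1 (total 14).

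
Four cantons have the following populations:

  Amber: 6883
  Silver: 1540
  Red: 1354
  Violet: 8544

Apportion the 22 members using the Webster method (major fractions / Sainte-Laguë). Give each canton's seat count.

Amber: 8, Silver: 2, Red: 2, Violet: 10

Standard divisor 18321/22 ≈ 832.773; standard quotas: Amber 8.265, Silver 1.849, Red 1.626, Violet 10.260.
Rounding to the nearest integer gives Amber 8, Silver 2, Red 2, Violet 10 — total 22, matching the house size, so no adjustment is needed.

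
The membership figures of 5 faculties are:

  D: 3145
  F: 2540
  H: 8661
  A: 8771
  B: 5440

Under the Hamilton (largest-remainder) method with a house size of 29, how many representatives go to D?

The standard divisor is 28557/29 ≈ 984.724.
Standard quotas: D 3.1938, F 2.5794, H 8.7954, A 8.9071, B 5.5244.
Lower quotas: D 3, F 2, H 8, A 8, B 5 (sum 26, leaving 3 seats).
Remainders in descending order: A 0.9071, H 0.7954, F 0.5794, B 0.5244, D 0.1938.
The surplus seats go to A, H, F.
D receives 3.

3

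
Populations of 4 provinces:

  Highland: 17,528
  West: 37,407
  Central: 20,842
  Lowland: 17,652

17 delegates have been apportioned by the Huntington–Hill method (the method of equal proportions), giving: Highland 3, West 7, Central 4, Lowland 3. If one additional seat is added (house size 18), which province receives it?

Priority for the next seat is population ÷ (√(s·(s+1))).
Priorities: Highland 5059.898, West 4998.721, Central 4660.413, Lowland 5095.693.
Highest priority: Lowland.

Lowland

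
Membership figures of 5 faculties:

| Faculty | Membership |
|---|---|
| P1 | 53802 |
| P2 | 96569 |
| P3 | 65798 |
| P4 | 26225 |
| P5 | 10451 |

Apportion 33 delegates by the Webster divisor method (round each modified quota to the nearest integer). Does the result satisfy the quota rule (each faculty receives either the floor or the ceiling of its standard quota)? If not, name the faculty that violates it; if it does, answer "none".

Standard quotas: P1 7.022, P2 12.604, P3 8.588, P4 3.423, P5 1.364.
Webster allocation: P1 7, P2 13, P3 9, P4 3, P5 1.
Every allocation lies between the lower and upper quota.

none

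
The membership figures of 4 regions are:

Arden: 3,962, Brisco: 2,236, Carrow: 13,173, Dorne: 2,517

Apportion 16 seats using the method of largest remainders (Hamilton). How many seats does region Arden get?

3

The standard divisor is 21888/16 = 1368.
Standard quotas: Arden 2.8962, Brisco 1.6345, Carrow 9.6294, Dorne 1.8399.
Lower quotas: Arden 2, Brisco 1, Carrow 9, Dorne 1 (sum 13, leaving 3 seats).
Remainders in descending order: Arden 0.8962, Dorne 0.8399, Brisco 0.6345, Carrow 0.6294.
The surplus seats go to Arden, Dorne, Brisco.
Arden receives 3.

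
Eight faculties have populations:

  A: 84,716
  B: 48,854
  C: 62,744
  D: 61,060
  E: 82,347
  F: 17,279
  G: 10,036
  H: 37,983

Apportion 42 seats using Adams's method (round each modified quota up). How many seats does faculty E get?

8

Standard divisor 405019/42 ≈ 9643.31; standard quotas: A 8.785, B 5.066, C 6.506, D 6.332, E 8.539, F 1.792, G 1.041, H 3.939.
Rounding up gives 9, 6, 7, 7, 9, 2, 2, 4 = 46 seats, so the divisor must be adjusted.
With modified divisor 10400: modified quotas A 8.146, B 4.697, C 6.033, D 5.871, E 7.918, F 1.661, G 0.965, H 3.652.
Rounding up: A 9, B 5, C 7, D 6, E 8, F 2, G 1, H 4 (total 42).
E receives 8.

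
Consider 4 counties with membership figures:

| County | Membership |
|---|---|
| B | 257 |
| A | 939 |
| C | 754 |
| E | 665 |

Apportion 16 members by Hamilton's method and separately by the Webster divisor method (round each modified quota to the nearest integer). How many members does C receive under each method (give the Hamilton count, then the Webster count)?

5 and 4

Hamilton: B 1, A 6, C 5, E 4.
Webster: B 2, A 6, C 4, E 4.
C gets 5 under Hamilton and 4 under Webster.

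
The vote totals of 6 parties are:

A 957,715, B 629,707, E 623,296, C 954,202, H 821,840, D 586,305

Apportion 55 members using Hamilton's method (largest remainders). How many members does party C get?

Total 4573065; standard divisor 4573065/55 ≈ 83146.636.
Standard quotas: A 11.5184, B 7.5735, E 7.4963, C 11.4761, H 9.8842, D 7.0515.
Lower quotas: A 11, B 7, E 7, C 11, H 9, D 7 (sum 52, leaving 3 seats).
Remainders in descending order: H 0.8842, B 0.5735, A 0.5184, E 0.4963, C 0.4761, D 0.0515.
The surplus seats go to H, B, A.
C receives 11.

11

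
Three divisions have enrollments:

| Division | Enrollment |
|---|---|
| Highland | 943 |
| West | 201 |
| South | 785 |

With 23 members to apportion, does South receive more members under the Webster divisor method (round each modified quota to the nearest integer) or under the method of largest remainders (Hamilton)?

Webster

Webster: Highland 11, West 2, South 10.
Hamilton: Highland 11, West 3, South 9.
South gets 10 under Webster and 9 under Hamilton.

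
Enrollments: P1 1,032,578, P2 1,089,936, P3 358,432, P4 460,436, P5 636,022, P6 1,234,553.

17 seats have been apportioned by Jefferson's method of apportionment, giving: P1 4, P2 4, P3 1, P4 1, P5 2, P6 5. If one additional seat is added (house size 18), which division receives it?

P4

Priority for the next seat is population ÷ (current seats + 1).
Priorities: P1 206515.600, P2 217987.200, P3 179216.000, P4 230218.000, P5 212007.333, P6 205758.833.
Highest priority: P4.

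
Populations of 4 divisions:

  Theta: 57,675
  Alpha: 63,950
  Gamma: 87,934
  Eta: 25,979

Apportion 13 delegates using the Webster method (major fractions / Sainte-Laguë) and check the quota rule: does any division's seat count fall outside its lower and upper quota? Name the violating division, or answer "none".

Standard quotas: Theta 3.183, Alpha 3.530, Gamma 4.853, Eta 1.434.
Webster allocation: Theta 3, Alpha 4, Gamma 5, Eta 1.
Every allocation lies between the lower and upper quota.

none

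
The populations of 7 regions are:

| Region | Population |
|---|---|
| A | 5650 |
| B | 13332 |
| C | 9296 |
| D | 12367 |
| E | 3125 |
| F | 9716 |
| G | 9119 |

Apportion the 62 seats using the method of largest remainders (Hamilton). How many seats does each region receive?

The standard divisor is 62605/62 ≈ 1009.758.
Standard quotas: A 5.5954, B 13.2032, C 9.2062, D 12.2475, E 3.0948, F 9.6221, G 9.0309.
Lower quotas: A 5, B 13, C 9, D 12, E 3, F 9, G 9 (sum 60, leaving 2 seats).
Remainders in descending order: F 0.6221, A 0.5954, D 0.2475, C 0.2062, B 0.2032, E 0.0948, G 0.0309.
The surplus seats go to F, A.

A=6, B=13, C=9, D=12, E=3, F=10, G=9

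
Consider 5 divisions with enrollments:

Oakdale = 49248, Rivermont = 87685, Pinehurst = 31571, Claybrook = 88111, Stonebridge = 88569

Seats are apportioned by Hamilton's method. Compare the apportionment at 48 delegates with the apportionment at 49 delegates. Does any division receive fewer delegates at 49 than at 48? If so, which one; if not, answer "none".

Pinehurst

At 48 seats: Oakdale 7, Rivermont 12, Pinehurst 5, Claybrook 12, Stonebridge 12.
At 49 seats: Oakdale 7, Rivermont 12, Pinehurst 4, Claybrook 13, Stonebridge 13.
Pinehurst drops from 5 to 4.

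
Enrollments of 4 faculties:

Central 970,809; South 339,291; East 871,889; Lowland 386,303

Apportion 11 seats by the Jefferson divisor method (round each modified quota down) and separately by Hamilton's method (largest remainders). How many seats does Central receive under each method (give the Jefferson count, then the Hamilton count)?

Jefferson: Central 5, South 1, East 4, Lowland 1.
Hamilton: Central 4, South 1, East 4, Lowland 2.
Central gets 5 under Jefferson and 4 under Hamilton.

5 and 4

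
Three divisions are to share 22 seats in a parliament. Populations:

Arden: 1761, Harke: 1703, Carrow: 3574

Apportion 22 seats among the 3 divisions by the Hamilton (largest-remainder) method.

The standard divisor is 7038/22 ≈ 319.909.
Standard quotas: Arden 5.505, Harke 5.323, Carrow 11.172.
Lower quotas: Arden 5, Harke 5, Carrow 11 (sum 21, leaving 1 seat).
Remainders in descending order: Arden 0.505, Harke 0.323, Carrow 0.172.
The surplus seat goes to Arden.

Arden 6, Harke 5, Carrow 11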